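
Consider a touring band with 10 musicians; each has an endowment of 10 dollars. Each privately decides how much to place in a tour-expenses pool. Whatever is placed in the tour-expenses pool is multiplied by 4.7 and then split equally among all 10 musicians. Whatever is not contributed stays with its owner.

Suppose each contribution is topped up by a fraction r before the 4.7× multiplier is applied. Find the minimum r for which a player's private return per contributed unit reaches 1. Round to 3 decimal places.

1.128

With matching at rate r, one contributed unit becomes (1 + r) in the tour-expenses pool and returns 4.7 × (1 + r) / 10 to the contributor.
Setting this equal to 1: 1 + r = 10/4.7 = 2.1277.
So the minimum matching rate is r = 2.1277 − 1 = 1.128.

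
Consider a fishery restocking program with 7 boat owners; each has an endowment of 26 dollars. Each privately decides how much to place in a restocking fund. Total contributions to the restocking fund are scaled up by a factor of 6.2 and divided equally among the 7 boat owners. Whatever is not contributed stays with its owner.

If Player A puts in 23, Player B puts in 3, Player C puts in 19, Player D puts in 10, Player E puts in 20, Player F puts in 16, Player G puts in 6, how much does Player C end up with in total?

Total contributed: 23 + 3 + 19 + 10 + 20 + 16 + 6 = 97.
Each receives 6.2 × 97 / 7 = 85.91 from the restocking fund.
Player C keeps 26 − 19 = 7, so Player C's payoff is 7 + 85.91 = 92.91.

92.91 dollars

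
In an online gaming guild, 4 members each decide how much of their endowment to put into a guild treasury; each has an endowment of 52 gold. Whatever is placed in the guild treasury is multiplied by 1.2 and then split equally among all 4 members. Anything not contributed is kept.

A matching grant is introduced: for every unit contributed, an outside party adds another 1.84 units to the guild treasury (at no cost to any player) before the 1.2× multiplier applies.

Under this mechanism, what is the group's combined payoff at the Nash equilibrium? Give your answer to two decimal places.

208.00 gold

With the mechanism, a contributed unit returns 1.2 × 2.84 / 4 = 0.8520 per unit of net cost — still below 1 — so contributing 0 remains dominant for every player.
Everyone keeps their endowment and the group total is 4 × 52 = 208.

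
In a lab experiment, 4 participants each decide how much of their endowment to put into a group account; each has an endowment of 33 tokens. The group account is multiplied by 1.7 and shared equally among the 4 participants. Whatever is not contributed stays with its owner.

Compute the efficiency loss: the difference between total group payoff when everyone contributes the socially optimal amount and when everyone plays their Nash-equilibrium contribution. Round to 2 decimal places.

Each contributed unit returns 1.7/4 = 0.4250 to its contributor — below 1 — so contributing 0 is dominant for every player. At the Nash equilibrium everyone keeps their 33, and the group total is 4 × 33 = 132.
Each contributed unit returns 1.700 to the group as a whole (0.4250 to each of 4 players), which exceeds 1, so the social optimum is full contribution: group total = 1.700 × 132 = 224.40.
Efficiency loss = 224.40 − 132 = 92.40.

92.40 tokens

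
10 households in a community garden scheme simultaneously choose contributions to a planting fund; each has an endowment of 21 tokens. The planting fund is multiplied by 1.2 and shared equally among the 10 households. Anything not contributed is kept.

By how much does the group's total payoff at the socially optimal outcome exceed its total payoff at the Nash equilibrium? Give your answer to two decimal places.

42.00 tokens

Each contributed unit returns 1.2/10 = 0.1200 to its contributor — below 1 — so contributing 0 is dominant for every player. At the Nash equilibrium everyone keeps their 21, and the group total is 10 × 21 = 210.
Each contributed unit returns 1.200 to the group as a whole (0.1200 to each of 10 players), which exceeds 1, so the social optimum is full contribution: group total = 1.200 × 210 = 252.00.
Efficiency loss = 252.00 − 210 = 42.00.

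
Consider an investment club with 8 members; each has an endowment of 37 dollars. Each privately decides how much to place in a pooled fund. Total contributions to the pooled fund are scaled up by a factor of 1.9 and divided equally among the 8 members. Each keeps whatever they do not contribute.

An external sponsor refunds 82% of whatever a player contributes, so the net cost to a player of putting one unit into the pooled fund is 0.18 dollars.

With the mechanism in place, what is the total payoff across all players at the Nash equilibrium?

805.12 dollars

Under the mechanism each unit contributed yields (1.9/8) / 0.18 = 1.3194 back to its contributor per unit of net cost, which exceeds 1, making full contribution the dominant choice for everyone.
At the Nash equilibrium everyone contributes 37. Group total payoff = 8 × (37 × 0.82 + 1.9 × 37) = 805.12.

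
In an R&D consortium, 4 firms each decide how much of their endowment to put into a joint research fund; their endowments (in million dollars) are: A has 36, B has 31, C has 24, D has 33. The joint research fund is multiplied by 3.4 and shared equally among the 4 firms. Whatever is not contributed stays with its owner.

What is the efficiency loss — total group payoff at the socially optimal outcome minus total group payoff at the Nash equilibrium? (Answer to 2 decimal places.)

The private return per contributed unit is 3.4/4 = 0.8500 < 1 for every player regardless of endowment, so the Nash equilibrium is zero contribution and the group total is Σ E_j = 36 + 31 + 24 + 33 = 124.
Each contributed unit returns 3.400 to the group, so the social optimum is full contribution by everyone: group total = 3.400 × 124 = 421.60.
Efficiency loss = (3.400 − 1) × 124 = 297.60.

297.60 million dollars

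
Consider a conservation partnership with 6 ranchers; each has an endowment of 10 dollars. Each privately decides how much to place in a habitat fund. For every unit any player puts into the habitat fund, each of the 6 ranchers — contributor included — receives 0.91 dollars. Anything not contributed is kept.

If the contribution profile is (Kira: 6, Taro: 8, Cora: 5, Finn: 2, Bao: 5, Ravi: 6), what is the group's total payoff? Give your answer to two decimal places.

Total contributed: 6 + 8 + 5 + 2 + 5 + 6 = 32; total kept: 6 × 10 − 32 = 28.
The habitat fund pays out 0.91 × 6 × 32 = 174.72 in aggregate.
Group total = 28 + 174.72 = 202.72.

202.72 dollars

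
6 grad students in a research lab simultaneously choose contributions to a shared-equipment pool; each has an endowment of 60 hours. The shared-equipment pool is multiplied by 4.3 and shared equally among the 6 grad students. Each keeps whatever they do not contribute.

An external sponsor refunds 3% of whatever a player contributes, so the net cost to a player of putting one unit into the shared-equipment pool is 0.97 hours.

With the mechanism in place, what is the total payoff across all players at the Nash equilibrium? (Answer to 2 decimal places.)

360.00 hours

Even with the mechanism, each unit contributed returns only (4.3/6) / 0.97 = 0.7388 per unit of net cost, so contributing nothing is still dominant.
Everyone keeps their endowment and the group total is 6 × 60 = 360.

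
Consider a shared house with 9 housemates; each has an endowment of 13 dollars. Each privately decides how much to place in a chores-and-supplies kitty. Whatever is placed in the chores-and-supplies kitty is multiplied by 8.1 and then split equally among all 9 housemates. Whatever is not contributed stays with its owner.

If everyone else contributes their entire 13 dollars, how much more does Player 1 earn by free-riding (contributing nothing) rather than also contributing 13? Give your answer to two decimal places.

Switching from a contribution of 13 to 0 lets Player 1 keep an extra 13 dollars, but lowers the chores-and-supplies kitty by 13, which costs Player 1 their own share of that drop: 8.1/9 × 13 = 11.70.
Net gain = 13 − 11.70 = 1.30. The private return per contributed unit (0.9000) is below 1, so free-riding is indeed the best response regardless of what the others do.

1.30 dollars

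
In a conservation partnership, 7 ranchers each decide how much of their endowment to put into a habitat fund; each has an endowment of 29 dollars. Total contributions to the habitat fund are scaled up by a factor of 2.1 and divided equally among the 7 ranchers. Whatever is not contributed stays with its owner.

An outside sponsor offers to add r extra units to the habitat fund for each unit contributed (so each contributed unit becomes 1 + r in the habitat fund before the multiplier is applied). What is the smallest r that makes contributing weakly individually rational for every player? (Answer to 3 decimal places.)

2.333

With matching at rate r, one contributed unit becomes (1 + r) in the habitat fund and returns 2.1 × (1 + r) / 7 to the contributor.
Setting this equal to 1: 1 + r = 7/2.1 = 3.3333.
So the minimum matching rate is r = 3.3333 − 1 = 2.333.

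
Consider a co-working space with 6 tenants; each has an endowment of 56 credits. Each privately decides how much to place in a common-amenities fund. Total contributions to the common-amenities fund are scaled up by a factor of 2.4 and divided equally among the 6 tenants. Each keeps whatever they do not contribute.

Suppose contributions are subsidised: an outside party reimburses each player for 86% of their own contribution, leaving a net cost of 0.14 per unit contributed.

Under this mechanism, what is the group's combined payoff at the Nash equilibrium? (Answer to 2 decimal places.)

Under the mechanism each unit contributed yields (2.4/6) / 0.14 = 2.8571 back to its contributor per unit of net cost, which exceeds 1, making full contribution the dominant choice for everyone.
At the Nash equilibrium everyone contributes 56. Group total payoff = 6 × (56 × 0.86 + 2.4 × 56) = 1095.36.

1095.36 credits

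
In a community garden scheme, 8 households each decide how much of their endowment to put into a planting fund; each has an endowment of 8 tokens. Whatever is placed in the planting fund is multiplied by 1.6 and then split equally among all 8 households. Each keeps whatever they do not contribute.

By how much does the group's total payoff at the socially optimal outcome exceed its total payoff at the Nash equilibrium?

38.40 tokens

Each contributed unit returns 1.6/8 = 0.2000 to its contributor — below 1 — so contributing 0 is dominant for every player. At the Nash equilibrium everyone keeps their 8, and the group total is 8 × 8 = 64.
Each contributed unit returns 1.600 to the group as a whole (0.2000 to each of 8 players), which exceeds 1, so the social optimum is full contribution: group total = 1.600 × 64 = 102.40.
Efficiency loss = 102.40 − 64 = 38.40.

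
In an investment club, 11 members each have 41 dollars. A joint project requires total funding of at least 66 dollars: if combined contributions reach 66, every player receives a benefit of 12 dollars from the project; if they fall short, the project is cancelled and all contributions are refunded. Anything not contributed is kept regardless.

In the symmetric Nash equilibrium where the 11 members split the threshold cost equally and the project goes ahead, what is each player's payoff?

Equal share of the threshold: 66/11 = 6.
At this profile no one gains by cutting their contribution: any cut drops the total below 66, the project is cancelled, contributions are refunded, and the deviator ends with 41, which is less than 41 − 6 + 12 = 47. Contributing more than 6 just wastes the excess. So contributing exactly 6 is a best response.
Each player's payoff: 41 − 6 + 12 = 47.

47 dollars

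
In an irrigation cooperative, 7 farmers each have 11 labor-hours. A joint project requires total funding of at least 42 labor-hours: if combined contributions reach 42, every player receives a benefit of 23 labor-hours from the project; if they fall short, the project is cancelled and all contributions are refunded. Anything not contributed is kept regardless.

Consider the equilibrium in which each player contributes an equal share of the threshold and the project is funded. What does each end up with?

28 labor-hours

Equal share of the threshold: 42/7 = 6.
At this profile no one gains by cutting their contribution: any cut drops the total below 42, the project is cancelled, contributions are refunded, and the deviator ends with 11, which is less than 11 − 6 + 23 = 28. Contributing more than 6 just wastes the excess. So contributing exactly 6 is a best response.
Each player's payoff: 11 − 6 + 23 = 28.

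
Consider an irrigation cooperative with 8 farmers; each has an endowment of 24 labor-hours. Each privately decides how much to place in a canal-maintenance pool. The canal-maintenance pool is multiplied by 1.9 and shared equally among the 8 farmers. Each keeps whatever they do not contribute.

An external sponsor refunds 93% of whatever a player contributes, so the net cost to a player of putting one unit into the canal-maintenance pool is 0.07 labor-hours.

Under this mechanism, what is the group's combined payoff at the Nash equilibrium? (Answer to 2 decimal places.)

The effective private return per unit is now (1.9/8) / 0.07 = 3.3929 > 1, so every player's dominant strategy flips to full contribution.
So the Nash equilibrium is full contribution by all 8; the group earns 8 × (24 × 0.93 + 1.9 × 24) = 543.36.

543.36 labor-hours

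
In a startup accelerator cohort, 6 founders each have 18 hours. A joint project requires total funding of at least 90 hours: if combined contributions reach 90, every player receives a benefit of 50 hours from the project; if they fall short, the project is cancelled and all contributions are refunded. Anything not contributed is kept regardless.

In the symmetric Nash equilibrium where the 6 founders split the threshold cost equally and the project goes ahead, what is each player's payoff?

Equal share of the threshold: 90/6 = 15.
At this profile no one gains by cutting their contribution: any cut drops the total below 90, the project is cancelled, contributions are refunded, and the deviator ends with 18, which is less than 18 − 15 + 50 = 53. Contributing more than 15 just wastes the excess. So contributing exactly 15 is a best response.
Each player's payoff: 18 − 15 + 50 = 53.

53 hours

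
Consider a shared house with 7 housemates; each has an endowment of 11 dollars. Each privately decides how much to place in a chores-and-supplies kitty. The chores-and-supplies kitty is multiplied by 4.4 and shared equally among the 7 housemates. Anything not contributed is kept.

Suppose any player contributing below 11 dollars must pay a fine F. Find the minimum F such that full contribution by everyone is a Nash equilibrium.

4.09 dollars

Given the others contribute fully, the best deviation is to contribute 0 (any partial contribution still incurs the fine and gives up units whose private return 0.6286 is below 1).
Deviating from 11 to 0 saves 11 dollars but forfeits the deviator's share of the drop in the chores-and-supplies kitty: 4.4/7 × 11 = 6.91.
So the deviation gain is 11 − 6.91 = 4.09, and the fine must be at least 4.09 dollars to wipe it out.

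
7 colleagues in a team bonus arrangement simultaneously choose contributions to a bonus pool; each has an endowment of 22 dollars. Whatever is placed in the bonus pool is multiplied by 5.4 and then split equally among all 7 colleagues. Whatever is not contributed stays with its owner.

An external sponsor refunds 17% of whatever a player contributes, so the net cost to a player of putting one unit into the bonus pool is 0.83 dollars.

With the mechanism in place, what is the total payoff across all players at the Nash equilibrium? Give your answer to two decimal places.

Even with the mechanism, each unit contributed returns only (5.4/7) / 0.83 = 0.9294 per unit of net cost, so contributing nothing is still dominant.
Everyone keeps their endowment and the group total is 7 × 22 = 154.

154.00 dollars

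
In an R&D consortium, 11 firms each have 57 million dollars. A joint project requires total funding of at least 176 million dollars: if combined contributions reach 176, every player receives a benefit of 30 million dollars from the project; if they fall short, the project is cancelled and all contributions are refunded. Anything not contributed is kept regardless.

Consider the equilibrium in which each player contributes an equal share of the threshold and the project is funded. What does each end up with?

Equal share of the threshold: 176/11 = 16.
At this profile no one gains by cutting their contribution: any cut drops the total below 176, the project is cancelled, contributions are refunded, and the deviator ends with 57, which is less than 57 − 16 + 30 = 71. Contributing more than 16 just wastes the excess. So contributing exactly 16 is a best response.
Each player's payoff: 57 − 16 + 30 = 71.

71 million dollars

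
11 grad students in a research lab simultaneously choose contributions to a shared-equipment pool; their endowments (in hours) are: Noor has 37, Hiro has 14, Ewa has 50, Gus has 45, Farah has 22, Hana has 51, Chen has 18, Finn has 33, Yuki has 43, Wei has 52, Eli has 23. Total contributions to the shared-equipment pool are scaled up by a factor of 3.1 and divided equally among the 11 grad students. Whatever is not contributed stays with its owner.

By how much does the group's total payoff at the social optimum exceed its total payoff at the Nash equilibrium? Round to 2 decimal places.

814.80 hours

The private return per contributed unit is 3.1/11 = 0.2818 < 1 for every player regardless of endowment, so the Nash equilibrium is zero contribution and the group total is Σ E_j = 37 + 14 + 50 + 45 + 22 + 51 + 18 + 33 + 43 + 52 + 23 = 388.
Each contributed unit returns 3.100 to the group, so the social optimum is full contribution by everyone: group total = 3.100 × 388 = 1202.80.
Efficiency loss = (3.100 − 1) × 388 = 814.80.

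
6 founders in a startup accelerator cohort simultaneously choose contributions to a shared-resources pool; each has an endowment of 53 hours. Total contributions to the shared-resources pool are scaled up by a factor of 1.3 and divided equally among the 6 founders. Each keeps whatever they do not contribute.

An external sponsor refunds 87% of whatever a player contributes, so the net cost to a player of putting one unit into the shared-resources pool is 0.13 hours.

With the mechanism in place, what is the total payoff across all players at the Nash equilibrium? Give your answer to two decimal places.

The effective private return per unit is now (1.3/6) / 0.13 = 1.6667 > 1, so every player's dominant strategy flips to full contribution.
At the Nash equilibrium everyone contributes 53. Group total payoff = 6 × (53 × 0.87 + 1.3 × 53) = 690.06.

690.06 hours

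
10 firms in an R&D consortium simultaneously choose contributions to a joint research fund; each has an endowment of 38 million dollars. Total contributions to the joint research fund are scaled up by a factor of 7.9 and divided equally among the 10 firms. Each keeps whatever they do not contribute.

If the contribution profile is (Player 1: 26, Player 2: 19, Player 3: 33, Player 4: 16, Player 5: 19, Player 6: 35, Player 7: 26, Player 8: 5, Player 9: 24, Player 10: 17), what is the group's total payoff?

1898.00 million dollars

Total contributed: 26 + 19 + 33 + 16 + 19 + 35 + 26 + 5 + 24 + 17 = 220; total kept: 10 × 38 − 220 = 160.
The joint research fund pays out 7.9 × 220 = 1738.00 in aggregate.
Group total = 160 + 1738.00 = 1898.00.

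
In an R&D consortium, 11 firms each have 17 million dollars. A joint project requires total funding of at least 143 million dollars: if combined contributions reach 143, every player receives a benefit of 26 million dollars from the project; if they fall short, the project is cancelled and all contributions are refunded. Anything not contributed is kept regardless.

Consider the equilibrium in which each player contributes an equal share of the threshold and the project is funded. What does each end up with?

Equal share of the threshold: 143/11 = 13.
At this profile no one gains by cutting their contribution: any cut drops the total below 143, the project is cancelled, contributions are refunded, and the deviator ends with 17, which is less than 17 − 13 + 26 = 30. Contributing more than 13 just wastes the excess. So contributing exactly 13 is a best response.
Each player's payoff: 17 − 13 + 26 = 30.

30 million dollars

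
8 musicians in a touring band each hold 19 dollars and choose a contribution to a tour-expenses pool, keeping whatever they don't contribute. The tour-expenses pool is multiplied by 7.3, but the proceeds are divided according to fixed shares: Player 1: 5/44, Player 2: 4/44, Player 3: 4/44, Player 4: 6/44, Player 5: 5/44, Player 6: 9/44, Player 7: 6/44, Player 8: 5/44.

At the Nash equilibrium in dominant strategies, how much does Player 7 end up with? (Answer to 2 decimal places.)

37.91 dollars

A player with share s gets back 7.3·s per unit contributed, so full contribution is dominant for anyone with s > 1/7.3 = 0.1370 and zero contribution is dominant for anyone below.
The only share above 0.1370 is Player 6's 9/44, contributing 19; the remaining 7 contribute 0. Total contributed: 19.
Player 7 keeps 19 and receives 7.3 × 19 × 6/44 = 18.91 from the tour-expenses pool, for a payoff of 37.91.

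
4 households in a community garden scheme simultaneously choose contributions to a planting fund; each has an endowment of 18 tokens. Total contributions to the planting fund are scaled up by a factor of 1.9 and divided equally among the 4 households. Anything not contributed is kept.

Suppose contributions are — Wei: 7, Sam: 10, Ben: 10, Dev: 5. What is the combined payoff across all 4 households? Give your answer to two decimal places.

Total contributed: 7 + 10 + 10 + 5 = 32; total kept: 4 × 18 − 32 = 40.
The planting fund pays out 1.9 × 32 = 60.80 in aggregate.
Group total = 40 + 60.80 = 100.80.

100.80 tokens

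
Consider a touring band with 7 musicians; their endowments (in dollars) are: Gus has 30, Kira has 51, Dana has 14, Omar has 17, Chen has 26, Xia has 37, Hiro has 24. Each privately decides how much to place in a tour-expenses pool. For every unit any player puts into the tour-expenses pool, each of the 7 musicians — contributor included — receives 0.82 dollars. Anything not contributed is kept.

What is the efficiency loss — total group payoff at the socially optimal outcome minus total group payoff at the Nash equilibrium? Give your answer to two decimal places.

The private return per contributed unit is 0.82 < 1 for everyone, so the Nash equilibrium is zero contribution and the group total is Σ E_j = 30 + 51 + 14 + 17 + 26 + 37 + 24 = 199.
Each contributed unit returns 5.740 to the group, so the social optimum is full contribution by everyone: group total = 5.740 × 199 = 1142.26.
Efficiency loss = (5.740 − 1) × 199 = 943.26.

943.26 dollars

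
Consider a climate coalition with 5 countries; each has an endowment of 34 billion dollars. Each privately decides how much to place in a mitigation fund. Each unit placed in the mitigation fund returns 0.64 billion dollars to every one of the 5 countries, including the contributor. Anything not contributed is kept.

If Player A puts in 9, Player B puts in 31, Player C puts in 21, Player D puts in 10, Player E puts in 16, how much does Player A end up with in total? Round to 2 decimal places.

80.68 billion dollars

Total contributed: 9 + 31 + 21 + 10 + 16 = 87.
Each receives 0.64 × 87 = 55.68 from the mitigation fund.
Player A keeps 34 − 9 = 25, so Player A's payoff is 25 + 55.68 = 80.68.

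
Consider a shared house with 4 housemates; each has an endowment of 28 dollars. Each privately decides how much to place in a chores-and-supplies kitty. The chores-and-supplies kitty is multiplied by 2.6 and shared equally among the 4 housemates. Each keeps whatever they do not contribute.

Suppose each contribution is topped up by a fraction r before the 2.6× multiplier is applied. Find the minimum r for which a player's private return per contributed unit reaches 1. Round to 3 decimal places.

0.538

With matching at rate r, one contributed unit becomes (1 + r) in the chores-and-supplies kitty and returns 2.6 × (1 + r) / 4 to the contributor.
Setting this equal to 1: 1 + r = 4/2.6 = 1.5385.
So the minimum matching rate is r = 1.5385 − 1 = 0.538.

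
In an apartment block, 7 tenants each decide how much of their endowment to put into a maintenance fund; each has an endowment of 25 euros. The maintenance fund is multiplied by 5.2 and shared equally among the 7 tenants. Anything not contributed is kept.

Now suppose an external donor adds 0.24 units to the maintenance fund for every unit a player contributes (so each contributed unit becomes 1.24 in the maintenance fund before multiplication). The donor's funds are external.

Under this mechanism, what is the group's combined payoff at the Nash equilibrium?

175.00 euros

With the mechanism, a contributed unit returns 5.2 × 1.24 / 7 = 0.9211 per unit of net cost — still below 1 — so contributing 0 remains dominant for every player.
Everyone keeps their endowment and the group total is 7 × 25 = 175.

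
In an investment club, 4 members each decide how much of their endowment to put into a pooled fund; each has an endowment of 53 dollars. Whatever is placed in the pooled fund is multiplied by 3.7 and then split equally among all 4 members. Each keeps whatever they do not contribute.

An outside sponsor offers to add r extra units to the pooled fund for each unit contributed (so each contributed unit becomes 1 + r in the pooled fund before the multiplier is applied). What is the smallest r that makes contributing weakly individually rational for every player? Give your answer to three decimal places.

0.081

With matching at rate r, one contributed unit becomes (1 + r) in the pooled fund and returns 3.7 × (1 + r) / 4 to the contributor.
Setting this equal to 1: 1 + r = 4/3.7 = 1.0811.
So the minimum matching rate is r = 1.0811 − 1 = 0.081.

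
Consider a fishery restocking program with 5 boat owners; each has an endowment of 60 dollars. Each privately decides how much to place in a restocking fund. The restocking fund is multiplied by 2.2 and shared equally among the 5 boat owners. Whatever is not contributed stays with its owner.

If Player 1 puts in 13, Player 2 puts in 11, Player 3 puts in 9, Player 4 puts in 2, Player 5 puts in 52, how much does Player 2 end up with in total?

Total contributed: 13 + 11 + 9 + 2 + 52 = 87.
Each receives 2.2 × 87 / 5 = 38.28 from the restocking fund.
Player 2 keeps 60 − 11 = 49, so Player 2's payoff is 49 + 38.28 = 87.28.

87.28 dollars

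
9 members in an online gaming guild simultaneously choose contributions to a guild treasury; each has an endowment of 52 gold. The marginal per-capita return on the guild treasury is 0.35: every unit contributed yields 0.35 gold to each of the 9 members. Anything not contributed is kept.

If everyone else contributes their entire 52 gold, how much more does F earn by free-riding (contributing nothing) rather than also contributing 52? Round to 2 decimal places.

Switching from a contribution of 52 to 0 lets F keep an extra 52 gold, but lowers the guild treasury by 52, which costs F their own share of that drop: 0.35 × 52 = 18.20.
Net gain = 52 − 18.20 = 33.80. The private return per contributed unit (0.35) is below 1, so free-riding is indeed the best response regardless of what the others do.

33.80 gold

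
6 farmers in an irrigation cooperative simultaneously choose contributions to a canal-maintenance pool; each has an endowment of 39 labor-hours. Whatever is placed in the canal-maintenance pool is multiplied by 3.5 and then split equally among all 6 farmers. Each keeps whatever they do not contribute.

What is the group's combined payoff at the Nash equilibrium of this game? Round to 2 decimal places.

Each contributed unit returns 3.5/6 = 0.5833 to its contributor — below 1 — so contributing 0 is dominant for every player. At the Nash equilibrium everyone keeps their 39, and the group total is 6 × 39 = 234.

234.00 labor-hours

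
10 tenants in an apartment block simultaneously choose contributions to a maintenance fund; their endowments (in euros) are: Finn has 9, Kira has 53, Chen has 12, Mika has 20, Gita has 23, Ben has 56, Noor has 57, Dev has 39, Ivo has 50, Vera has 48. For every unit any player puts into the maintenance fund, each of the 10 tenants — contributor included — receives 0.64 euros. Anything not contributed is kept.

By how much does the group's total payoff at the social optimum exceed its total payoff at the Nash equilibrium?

The private return per contributed unit is 0.64 < 1 for everyone, so the Nash equilibrium is zero contribution and the group total is Σ E_j = 9 + 53 + 12 + 20 + 23 + 56 + 57 + 39 + 50 + 48 = 367.
Each contributed unit returns 6.400 to the group, so the social optimum is full contribution by everyone: group total = 6.400 × 367 = 2348.80.
Efficiency loss = (6.400 − 1) × 367 = 1981.80.

1981.80 euros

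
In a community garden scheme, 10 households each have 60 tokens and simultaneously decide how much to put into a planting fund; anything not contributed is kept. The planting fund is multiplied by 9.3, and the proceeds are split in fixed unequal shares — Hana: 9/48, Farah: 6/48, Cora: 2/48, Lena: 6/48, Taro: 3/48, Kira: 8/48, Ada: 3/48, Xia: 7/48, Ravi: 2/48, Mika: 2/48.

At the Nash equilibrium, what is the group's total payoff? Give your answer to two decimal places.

A player with share s gets back 9.3·s per unit contributed, so full contribution is dominant for anyone with s > 1/9.3 = 0.1075 and zero contribution is dominant for anyone below.
The shares above 0.1075 belong to Hana, Farah, Lena, Kira and Xia, contributing 60 each; the remaining 5 contribute 0. Total contributed: 300.
The planting fund pays out 9.3 × 300 = 2790.00 in total (split across the unequal shares, but the aggregate is all that matters for the group sum).
The 5 free-riders keep 60 each, adding 300. Group total = 300 + 2790.00 = 3090.00.

3090.00 tokens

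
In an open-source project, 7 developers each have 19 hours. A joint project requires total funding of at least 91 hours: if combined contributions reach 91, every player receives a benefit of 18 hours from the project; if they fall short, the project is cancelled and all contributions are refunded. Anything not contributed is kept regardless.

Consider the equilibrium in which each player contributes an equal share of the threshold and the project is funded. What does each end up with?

Equal share of the threshold: 91/7 = 13.
At this profile no one gains by cutting their contribution: any cut drops the total below 91, the project is cancelled, contributions are refunded, and the deviator ends with 19, which is less than 19 − 13 + 18 = 24. Contributing more than 13 just wastes the excess. So contributing exactly 13 is a best response.
Each player's payoff: 19 − 13 + 18 = 24.

24 hours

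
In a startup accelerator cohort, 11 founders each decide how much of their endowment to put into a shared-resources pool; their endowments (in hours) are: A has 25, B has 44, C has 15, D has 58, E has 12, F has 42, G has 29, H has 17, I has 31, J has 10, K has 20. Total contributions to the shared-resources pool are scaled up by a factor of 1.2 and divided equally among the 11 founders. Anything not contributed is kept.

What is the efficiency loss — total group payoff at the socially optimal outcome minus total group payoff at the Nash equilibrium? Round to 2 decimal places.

60.60 hours

The private return per contributed unit is 1.2/11 = 0.1091 < 1 for every player regardless of endowment, so the Nash equilibrium is zero contribution and the group total is Σ E_j = 25 + 44 + 15 + 58 + 12 + 42 + 29 + 17 + 31 + 10 + 20 = 303.
Each contributed unit returns 1.200 to the group, so the social optimum is full contribution by everyone: group total = 1.200 × 303 = 363.60.
Efficiency loss = (1.200 − 1) × 303 = 60.60.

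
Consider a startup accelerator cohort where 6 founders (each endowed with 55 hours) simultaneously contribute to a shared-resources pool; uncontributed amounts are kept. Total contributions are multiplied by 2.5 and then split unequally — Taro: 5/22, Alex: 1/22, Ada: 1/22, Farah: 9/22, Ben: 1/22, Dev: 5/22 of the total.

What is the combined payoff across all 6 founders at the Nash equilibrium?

412.50 hours

Each unit j contributes comes back to j as 2.5 × (j's share), so j prefers to contribute only if that share exceeds 1/2.5 = 0.4000; otherwise keeping the unit dominates.
Farah alone (share 9/22) is above the threshold, contributing 55; the remaining 5 contribute 0. Total contributed: 55.
The shared-resources pool pays out 2.5 × 55 = 137.50 in total (split across the unequal shares, but the aggregate is all that matters for the group sum).
The 5 free-riders keep 55 each, adding 275. Group total = 275 + 137.50 = 412.50.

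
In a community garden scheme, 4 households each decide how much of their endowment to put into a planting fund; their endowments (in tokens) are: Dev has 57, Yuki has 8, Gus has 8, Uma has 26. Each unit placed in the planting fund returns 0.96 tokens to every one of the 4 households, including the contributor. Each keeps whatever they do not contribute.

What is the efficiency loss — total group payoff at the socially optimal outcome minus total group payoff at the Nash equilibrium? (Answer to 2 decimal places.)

281.16 tokens

The private return per contributed unit is 0.96 < 1 for everyone, so the Nash equilibrium is zero contribution and the group total is Σ E_j = 57 + 8 + 8 + 26 = 99.
Each contributed unit returns 3.840 to the group, so the social optimum is full contribution by everyone: group total = 3.840 × 99 = 380.16.
Efficiency loss = (3.840 − 1) × 99 = 281.16.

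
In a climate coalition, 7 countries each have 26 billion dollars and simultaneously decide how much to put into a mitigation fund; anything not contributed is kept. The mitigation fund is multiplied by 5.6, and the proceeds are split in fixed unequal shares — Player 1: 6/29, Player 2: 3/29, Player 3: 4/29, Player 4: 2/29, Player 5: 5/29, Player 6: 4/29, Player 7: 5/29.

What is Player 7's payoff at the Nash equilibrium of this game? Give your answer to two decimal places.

A player with share s gets back 5.6·s per unit contributed, so full contribution is dominant for anyone with s > 1/5.6 = 0.1786 and zero contribution is dominant for anyone below.
The only share above 0.1786 is Player 1's 6/29, contributing 26; the remaining 6 contribute 0. Total contributed: 26.
Player 7 keeps 26 and receives 5.6 × 26 × 5/29 = 25.10 from the mitigation fund, for a payoff of 51.10.

51.10 billion dollars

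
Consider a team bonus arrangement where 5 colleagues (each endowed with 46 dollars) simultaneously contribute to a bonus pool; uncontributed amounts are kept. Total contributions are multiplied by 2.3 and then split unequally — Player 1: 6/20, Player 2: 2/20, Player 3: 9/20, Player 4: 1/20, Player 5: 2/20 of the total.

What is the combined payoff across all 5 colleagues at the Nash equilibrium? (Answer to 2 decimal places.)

289.80 dollars

Player j's private return per contributed unit is 2.3 × (j's share). Contributing is weakly dominant for j when that share is at least 1/2.3 = 0.4348, and contributing 0 is dominant otherwise.
Player 3 alone (share 9/20) is above the threshold, contributing 46; the remaining 4 contribute 0. Total contributed: 46.
The bonus pool pays out 2.3 × 46 = 105.80 in total (split across the unequal shares, but the aggregate is all that matters for the group sum).
The 4 free-riders keep 46 each, adding 184. Group total = 184 + 105.80 = 289.80.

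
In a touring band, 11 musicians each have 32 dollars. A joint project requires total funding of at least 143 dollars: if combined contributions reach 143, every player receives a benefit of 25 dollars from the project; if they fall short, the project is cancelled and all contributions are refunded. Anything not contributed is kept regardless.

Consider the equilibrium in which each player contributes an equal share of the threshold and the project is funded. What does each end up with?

Equal share of the threshold: 143/11 = 13.
At this profile no one gains by cutting their contribution: any cut drops the total below 143, the project is cancelled, contributions are refunded, and the deviator ends with 32, which is less than 32 − 13 + 25 = 44. Contributing more than 13 just wastes the excess. So contributing exactly 13 is a best response.
Each player's payoff: 32 − 13 + 25 = 44.

44 dollars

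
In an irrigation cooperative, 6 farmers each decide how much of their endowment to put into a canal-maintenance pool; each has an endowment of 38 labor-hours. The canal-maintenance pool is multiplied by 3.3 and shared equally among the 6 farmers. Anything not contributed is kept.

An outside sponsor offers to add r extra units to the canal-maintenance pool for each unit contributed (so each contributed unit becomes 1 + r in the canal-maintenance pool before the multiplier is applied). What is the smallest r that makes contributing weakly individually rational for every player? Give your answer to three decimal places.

0.818

With matching at rate r, one contributed unit becomes (1 + r) in the canal-maintenance pool and returns 3.3 × (1 + r) / 6 to the contributor.
Setting this equal to 1: 1 + r = 6/3.3 = 1.8182.
So the minimum matching rate is r = 1.8182 − 1 = 0.818.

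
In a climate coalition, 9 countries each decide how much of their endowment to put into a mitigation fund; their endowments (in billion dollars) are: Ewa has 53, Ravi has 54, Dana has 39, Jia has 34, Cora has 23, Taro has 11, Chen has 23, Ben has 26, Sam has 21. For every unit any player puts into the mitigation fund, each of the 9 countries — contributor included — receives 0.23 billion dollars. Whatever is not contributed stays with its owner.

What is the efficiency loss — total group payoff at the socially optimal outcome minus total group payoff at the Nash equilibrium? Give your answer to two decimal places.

The private return per contributed unit is 0.23 < 1 for everyone, so the Nash equilibrium is zero contribution and the group total is Σ E_j = 53 + 54 + 39 + 34 + 23 + 11 + 23 + 26 + 21 = 284.
Each contributed unit returns 2.070 to the group, so the social optimum is full contribution by everyone: group total = 2.070 × 284 = 587.88.
Efficiency loss = (2.070 − 1) × 284 = 303.88.

303.88 billion dollars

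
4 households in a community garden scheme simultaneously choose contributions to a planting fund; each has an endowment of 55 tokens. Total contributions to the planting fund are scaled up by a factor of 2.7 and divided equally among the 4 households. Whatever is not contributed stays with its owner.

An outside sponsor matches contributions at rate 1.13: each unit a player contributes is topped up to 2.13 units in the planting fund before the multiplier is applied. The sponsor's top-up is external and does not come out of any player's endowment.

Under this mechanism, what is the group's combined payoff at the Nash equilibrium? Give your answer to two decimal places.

1265.22 tokens

The effective private return per unit is now 2.7 × 2.13 / 4 = 1.4378 > 1, so every player's dominant strategy flips to full contribution.
At the Nash equilibrium everyone contributes 55. Group total payoff = 2.7 × 2.13 × 220 = 1265.22.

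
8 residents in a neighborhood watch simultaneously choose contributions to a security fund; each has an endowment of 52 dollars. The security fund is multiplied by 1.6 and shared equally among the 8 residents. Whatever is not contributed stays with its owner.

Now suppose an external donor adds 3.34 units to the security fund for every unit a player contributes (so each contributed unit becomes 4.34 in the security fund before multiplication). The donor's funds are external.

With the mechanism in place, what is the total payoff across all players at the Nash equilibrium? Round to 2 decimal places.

With the mechanism, a contributed unit returns 1.6 × 4.34 / 8 = 0.8680 per unit of net cost — still below 1 — so contributing 0 remains dominant for every player.
At the Nash equilibrium no one contributes; group total payoff = 8 × 52 = 416.

416.00 dollars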